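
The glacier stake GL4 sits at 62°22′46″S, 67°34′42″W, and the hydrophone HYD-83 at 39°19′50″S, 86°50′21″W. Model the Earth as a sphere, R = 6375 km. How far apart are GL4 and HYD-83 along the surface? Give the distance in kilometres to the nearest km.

GL4: φ = -62.37944°, λ = -67.57833°
HYD-83: φ = -39.33056°, λ = -86.83917°
Δφ = 23.0489°,  Δλ = -19.2608°
a = sin²(Δφ/2) + cos φ₁ cos φ₂ sin²(Δλ/2) = 0.049951
c = 2·arcsin(√a) = 0.450800 rad = 25.8290°
d = R·c = 6375 × 0.450800 = 2873.9 km

2874 km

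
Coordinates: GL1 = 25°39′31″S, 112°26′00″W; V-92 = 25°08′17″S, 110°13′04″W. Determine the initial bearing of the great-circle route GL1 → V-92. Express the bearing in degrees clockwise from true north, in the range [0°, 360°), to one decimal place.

GL1: φ = -25.65861°, λ = -112.43333°
V-92: φ = -25.13806°, λ = -110.21778°
Δλ = 2.2156°
y = sin Δλ · cos φ₂ = 0.034998
x = cos φ₁ sin φ₂ − sin φ₁ cos φ₂ cos Δλ = 0.008792
θ = atan2(y, x) = 75.8977° → 75.8977° (mod 360°)

75.9°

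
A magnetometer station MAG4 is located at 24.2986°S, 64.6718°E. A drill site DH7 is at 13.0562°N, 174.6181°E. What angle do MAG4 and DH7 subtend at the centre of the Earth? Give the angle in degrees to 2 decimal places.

113.32°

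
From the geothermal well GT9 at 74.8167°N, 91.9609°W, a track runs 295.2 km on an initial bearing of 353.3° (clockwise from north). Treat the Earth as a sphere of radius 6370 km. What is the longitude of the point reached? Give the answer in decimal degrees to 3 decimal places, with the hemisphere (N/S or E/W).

93.386°W

δ = d/R = 295.2/6370 = 0.046342 rad
φ₂ = arcsin(sin φ₁ cos δ + cos φ₁ sin δ cos θ)
   = arcsin(0.96509·0.99893 + 0.26191·0.04633·0.99317) = 77.45005°
λ₂ = λ₁ + atan2(sin θ sin δ cos φ₁, cos δ − sin φ₁ sin φ₂) = -93.38621°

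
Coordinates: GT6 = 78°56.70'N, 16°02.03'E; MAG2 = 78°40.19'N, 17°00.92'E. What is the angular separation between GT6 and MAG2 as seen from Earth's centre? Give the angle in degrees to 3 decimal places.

GT6: φ = +78.94500°, λ = +16.03383°
MAG2: φ = +78.66983°, λ = +17.01533°
Δφ = -0.2752°,  Δλ = 0.9815°
a = sin²(Δφ/2) + cos φ₁ cos φ₂ sin²(Δλ/2) = 0.000009
c = 2·arcsin(√a) = 0.005841 rad = 0.3347°

0.335°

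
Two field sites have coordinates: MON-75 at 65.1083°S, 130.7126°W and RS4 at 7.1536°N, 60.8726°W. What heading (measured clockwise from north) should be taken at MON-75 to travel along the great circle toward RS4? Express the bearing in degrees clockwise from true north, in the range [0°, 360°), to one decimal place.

68.7°

Δλ = 69.8400°
y = sin Δλ · cos φ₂ = 0.931427
x = cos φ₁ sin φ₂ − sin φ₁ cos φ₂ cos Δλ = 0.362609
θ = atan2(y, x) = 68.7288° → 68.7288° (mod 360°)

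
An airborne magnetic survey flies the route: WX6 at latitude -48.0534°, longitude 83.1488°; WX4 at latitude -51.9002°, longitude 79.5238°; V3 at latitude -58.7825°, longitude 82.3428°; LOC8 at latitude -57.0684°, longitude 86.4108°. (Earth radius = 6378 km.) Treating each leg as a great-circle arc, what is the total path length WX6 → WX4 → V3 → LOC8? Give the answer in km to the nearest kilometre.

1594 km

WX6→WX4: c = 0.078483 rad, d = 500.56 km
WX4→V3: c = 0.123306 rad, d = 786.45 km
V3→LOC8: c = 0.048116 rad, d = 306.88 km
Total = 500.56 + 786.45 + 306.88 = 1593.90 km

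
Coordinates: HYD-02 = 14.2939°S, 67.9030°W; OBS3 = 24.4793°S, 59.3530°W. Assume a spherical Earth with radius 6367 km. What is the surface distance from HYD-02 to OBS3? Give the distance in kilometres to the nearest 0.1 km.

1442.7 km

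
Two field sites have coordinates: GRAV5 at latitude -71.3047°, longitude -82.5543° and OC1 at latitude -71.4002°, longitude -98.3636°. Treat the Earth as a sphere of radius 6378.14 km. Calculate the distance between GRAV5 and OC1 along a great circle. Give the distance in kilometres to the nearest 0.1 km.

561.2 km

Δφ = -0.0955°,  Δλ = -15.8093°
a = sin²(Δφ/2) + cos φ₁ cos φ₂ sin²(Δλ/2) = 0.001934
c = 2·arcsin(√a) = 0.087990 rad = 5.0415°
d = R·c = 6378.14 × 0.087990 = 561.2 km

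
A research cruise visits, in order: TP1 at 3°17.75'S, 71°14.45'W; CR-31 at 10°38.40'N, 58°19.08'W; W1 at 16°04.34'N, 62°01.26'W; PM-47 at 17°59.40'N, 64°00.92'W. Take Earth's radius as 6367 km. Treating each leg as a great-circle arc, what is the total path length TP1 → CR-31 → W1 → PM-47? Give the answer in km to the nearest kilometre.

3132 km

TP1: φ = -3.29583°, λ = -71.24083°
CR-31: φ = +10.64000°, λ = -58.31800°
W1: φ = +16.07233°, λ = -62.02100°
PM-47: φ = +17.99000°, λ = -64.01533°
TP1→CR-31: c = 0.331009 rad, d = 2107.54 km
CR-31→W1: c = 0.113754 rad, d = 724.27 km
W1→PM-47: c = 0.047199 rad, d = 300.51 km
Total = 2107.54 + 724.27 + 300.51 = 3132.32 km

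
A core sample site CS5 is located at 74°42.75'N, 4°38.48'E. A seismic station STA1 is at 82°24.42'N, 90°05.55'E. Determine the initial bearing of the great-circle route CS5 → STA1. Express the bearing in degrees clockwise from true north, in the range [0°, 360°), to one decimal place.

CS5: φ = +74.71250°, λ = +4.64133°
STA1: φ = +82.40700°, λ = +90.09250°
Δλ = 85.4512°
y = sin Δλ · cos φ₂ = 0.131719
x = cos φ₁ sin φ₂ − sin φ₁ cos φ₂ cos Δλ = 0.251242
θ = atan2(y, x) = 27.6667° → 27.6667° (mod 360°)

27.7°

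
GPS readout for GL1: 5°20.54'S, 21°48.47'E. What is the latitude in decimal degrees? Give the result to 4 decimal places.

5.3423°S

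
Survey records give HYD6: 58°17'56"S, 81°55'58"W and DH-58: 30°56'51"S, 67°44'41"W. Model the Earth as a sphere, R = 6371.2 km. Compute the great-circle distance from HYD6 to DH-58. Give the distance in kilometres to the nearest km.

HYD6: φ = -58.29889°, λ = -81.93278°
DH-58: φ = -30.94750°, λ = -67.74472°
Δφ = 27.3514°,  Δλ = 14.1881°
a = sin²(Δφ/2) + cos φ₁ cos φ₂ sin²(Δλ/2) = 0.062771
c = 2·arcsin(√a) = 0.506479 rad = 29.0191°
d = R·c = 6371.2 × 0.506479 = 3226.9 km

3227 km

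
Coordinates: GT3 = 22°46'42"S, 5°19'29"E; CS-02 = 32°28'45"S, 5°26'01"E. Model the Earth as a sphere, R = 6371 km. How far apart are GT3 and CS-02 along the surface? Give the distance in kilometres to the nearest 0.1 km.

GT3: φ = -22.77833°, λ = +5.32472°
CS-02: φ = -32.47917°, λ = +5.43361°
Δφ = -9.7008°,  Δλ = 0.1089°
a = sin²(Δφ/2) + cos φ₁ cos φ₂ sin²(Δλ/2) = 0.007150
c = 2·arcsin(√a) = 0.169320 rad = 9.7013°
d = R·c = 6371 × 0.169320 = 1078.7 km

1078.7 km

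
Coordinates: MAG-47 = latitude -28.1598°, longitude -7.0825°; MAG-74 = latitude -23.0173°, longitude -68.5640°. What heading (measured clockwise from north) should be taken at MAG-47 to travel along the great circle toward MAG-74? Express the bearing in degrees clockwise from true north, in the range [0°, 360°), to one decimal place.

260.4°

Δλ = -61.4815°
y = sin Δλ · cos φ₂ = -0.808710
x = cos φ₁ sin φ₂ − sin φ₁ cos φ₂ cos Δλ = -0.137345
θ = atan2(y, x) = -99.6387° → 260.3613° (mod 360°)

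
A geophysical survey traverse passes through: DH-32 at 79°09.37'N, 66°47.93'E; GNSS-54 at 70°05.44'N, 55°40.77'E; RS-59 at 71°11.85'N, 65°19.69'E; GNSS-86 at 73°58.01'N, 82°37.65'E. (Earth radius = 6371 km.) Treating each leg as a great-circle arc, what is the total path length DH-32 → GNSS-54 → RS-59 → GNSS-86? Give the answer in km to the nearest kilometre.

2081 km

DH-32: φ = +79.15617°, λ = +66.79883°
GNSS-54: φ = +70.09067°, λ = +55.67950°
RS-59: φ = +71.19750°, λ = +65.32817°
GNSS-86: φ = +73.96683°, λ = +82.62750°
DH-32→GNSS-54: c = 0.165681 rad, d = 1055.56 km
GNSS-54→RS-59: c = 0.058986 rad, d = 375.80 km
RS-59→GNSS-86: c = 0.101973 rad, d = 649.67 km
Total = 1055.56 + 375.80 + 649.67 = 2081.03 km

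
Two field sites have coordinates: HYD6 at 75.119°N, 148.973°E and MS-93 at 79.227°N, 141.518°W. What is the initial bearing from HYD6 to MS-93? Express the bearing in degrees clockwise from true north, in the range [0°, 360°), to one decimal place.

42.8°

Δλ = 69.5090°
y = sin Δλ · cos φ₂ = 0.175092
x = cos φ₁ sin φ₂ − sin φ₁ cos φ₂ cos Δλ = 0.189048
θ = atan2(y, x) = 42.8051° → 42.8051° (mod 360°)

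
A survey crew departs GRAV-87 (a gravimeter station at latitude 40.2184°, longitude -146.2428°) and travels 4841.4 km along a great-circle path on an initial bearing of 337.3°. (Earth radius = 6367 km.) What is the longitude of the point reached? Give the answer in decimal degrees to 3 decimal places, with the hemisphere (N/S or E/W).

δ = d/R = 4841.4/6367 = 0.760390 rad
φ₂ = arcsin(sin φ₁ cos δ + cos φ₁ sin δ cos θ)
   = arcsin(0.64570·0.72457 + 0.76359·0.68920·0.92254) = 72.43171°
λ₂ = λ₁ + atan2(sin θ sin δ cos φ₁, cos δ − sin φ₁ sin φ₂) = 151.97597°

151.976°E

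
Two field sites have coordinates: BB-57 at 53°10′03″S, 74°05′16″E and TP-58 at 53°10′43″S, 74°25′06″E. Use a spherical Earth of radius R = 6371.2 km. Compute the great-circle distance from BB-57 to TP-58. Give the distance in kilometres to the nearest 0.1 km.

BB-57: φ = -53.16750°, λ = +74.08778°
TP-58: φ = -53.17861°, λ = +74.41833°
Δφ = -0.0111°,  Δλ = 0.3306°
a = sin²(Δφ/2) + cos φ₁ cos φ₂ sin²(Δλ/2) = 0.000003
c = 2·arcsin(√a) = 0.003464 rad = 0.1984°
d = R·c = 6371.2 × 0.003464 = 22.1 km

22.1 km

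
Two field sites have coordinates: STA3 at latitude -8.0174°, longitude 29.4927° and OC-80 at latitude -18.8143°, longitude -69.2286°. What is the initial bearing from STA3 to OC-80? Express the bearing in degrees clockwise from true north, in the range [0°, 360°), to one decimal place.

250.1°

Δλ = -98.7213°
y = sin Δλ · cos φ₂ = -0.935624
x = cos φ₁ sin φ₂ − sin φ₁ cos φ₂ cos Δλ = -0.339368
θ = atan2(y, x) = -109.9366° → 250.0634° (mod 360°)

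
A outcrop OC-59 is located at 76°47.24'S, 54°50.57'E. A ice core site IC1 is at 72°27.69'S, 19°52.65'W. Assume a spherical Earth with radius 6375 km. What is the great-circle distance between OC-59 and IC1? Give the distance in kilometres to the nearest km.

OC-59: φ = -76.78733°, λ = +54.84283°
IC1: φ = -72.46150°, λ = -19.87750°
Δφ = 4.3258°,  Δλ = -74.7203°
a = sin²(Δφ/2) + cos φ₁ cos φ₂ sin²(Δλ/2) = 0.026788
c = 2·arcsin(√a) = 0.328817 rad = 18.8398°
d = R·c = 6375 × 0.328817 = 2096.2 km

2096 km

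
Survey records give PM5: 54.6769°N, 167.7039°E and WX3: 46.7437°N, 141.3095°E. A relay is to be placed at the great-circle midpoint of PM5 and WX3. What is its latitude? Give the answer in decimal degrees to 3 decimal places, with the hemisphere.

Bx = cos φ₂ cos Δλ = 0.613828,  By = cos φ₂ sin Δλ = -0.304632
φₘ = atan2(sin φ₁ + sin φ₂, √((cos φ₁ + Bx)² + By²)) = 51.45429°
λₘ = λ₁ + atan2(By, cos φ₁ + Bx) = 153.36819°

51.454°N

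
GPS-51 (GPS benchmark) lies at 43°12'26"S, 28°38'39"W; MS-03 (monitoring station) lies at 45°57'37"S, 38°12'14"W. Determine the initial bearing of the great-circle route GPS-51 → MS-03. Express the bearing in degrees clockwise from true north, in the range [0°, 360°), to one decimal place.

GPS-51: φ = -43.20722°, λ = -28.64417°
MS-03: φ = -45.96028°, λ = -38.20389°
Δλ = -9.5597°
y = sin Δλ · cos φ₂ = -0.115449
x = cos φ₁ sin φ₂ − sin φ₁ cos φ₂ cos Δλ = -0.054641
θ = atan2(y, x) = -115.3277° → 244.6723° (mod 360°)

244.7°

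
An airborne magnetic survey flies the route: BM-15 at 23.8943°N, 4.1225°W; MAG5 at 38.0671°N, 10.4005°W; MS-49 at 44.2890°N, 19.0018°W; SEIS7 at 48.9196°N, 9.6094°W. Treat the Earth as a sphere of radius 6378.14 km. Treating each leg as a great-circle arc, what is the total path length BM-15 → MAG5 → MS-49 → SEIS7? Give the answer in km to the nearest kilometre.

BM-15→MAG5: c = 0.264417 rad, d = 1686.49 km
MAG5→MS-49: c = 0.156549 rad, d = 998.49 km
MS-49→SEIS7: c = 0.138459 rad, d = 883.11 km
Total = 1686.49 + 998.49 + 883.11 = 3568.09 km

3568 km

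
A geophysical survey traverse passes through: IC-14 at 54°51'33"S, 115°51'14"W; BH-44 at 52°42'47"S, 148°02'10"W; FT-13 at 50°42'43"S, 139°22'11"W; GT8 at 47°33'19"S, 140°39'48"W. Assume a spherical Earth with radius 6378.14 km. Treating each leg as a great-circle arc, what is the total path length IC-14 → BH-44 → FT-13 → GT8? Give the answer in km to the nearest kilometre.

IC-14: φ = -54.85917°, λ = -115.85389°
BH-44: φ = -52.71306°, λ = -148.03611°
FT-13: φ = -50.71194°, λ = -139.36972°
GT8: φ = -47.55528°, λ = -140.66333°
IC-14→BH-44: c = 0.330980 rad, d = 2111.03 km
BH-44→FT-13: c = 0.099939 rad, d = 637.42 km
FT-13→GT8: c = 0.057038 rad, d = 363.80 km
Total = 2111.03 + 637.42 + 363.80 = 3112.25 km

3112 km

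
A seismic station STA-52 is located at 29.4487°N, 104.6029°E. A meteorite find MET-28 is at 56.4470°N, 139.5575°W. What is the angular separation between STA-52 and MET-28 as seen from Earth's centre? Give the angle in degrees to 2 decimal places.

Δφ = 26.9983°,  Δλ = 115.8396°
a = sin²(Δφ/2) + cos φ₁ cos φ₂ sin²(Δλ/2) = 0.400025
c = 2·arcsin(√a) = 1.369490 rad = 78.4660°

78.47°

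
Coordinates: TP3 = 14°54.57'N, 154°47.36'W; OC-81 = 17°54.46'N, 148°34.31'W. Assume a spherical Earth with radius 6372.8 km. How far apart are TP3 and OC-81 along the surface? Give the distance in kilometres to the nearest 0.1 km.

TP3: φ = +14.90950°, λ = -154.78933°
OC-81: φ = +17.90767°, λ = -148.57183°
Δφ = 2.9982°,  Δλ = 6.2175°
a = sin²(Δφ/2) + cos φ₁ cos φ₂ sin²(Δλ/2) = 0.003389
c = 2·arcsin(√a) = 0.116491 rad = 6.6745°
d = R·c = 6372.8 × 0.116491 = 742.4 km

742.4 km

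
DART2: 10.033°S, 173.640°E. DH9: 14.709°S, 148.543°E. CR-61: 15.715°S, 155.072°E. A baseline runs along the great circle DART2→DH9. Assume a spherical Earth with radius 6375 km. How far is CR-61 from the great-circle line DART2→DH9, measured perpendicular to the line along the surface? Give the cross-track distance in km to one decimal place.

δ₁₃ = central angle DART2→CR-61 = 0.330916 rad  (haversine)
θ₁₃ = bearing DART2→CR-61 = 250.635°,  θ₁₂ = bearing DART2→DH9 = 256.640°
dₓₜ = R·arcsin(sin δ₁₃ · sin(θ₁₃ − θ₁₂)) = 6375·arcsin(0.32491·sin(-6.006°)) = -216.759 km
|dₓₜ| = 216.759 km

216.8 km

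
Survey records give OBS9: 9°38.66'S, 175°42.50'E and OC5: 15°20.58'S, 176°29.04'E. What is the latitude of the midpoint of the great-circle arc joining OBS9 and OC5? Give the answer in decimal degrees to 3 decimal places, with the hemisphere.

12.494°S

OBS9: φ = -9.64433°, λ = +175.70833°
OC5: φ = -15.34300°, λ = +176.48400°
Bx = cos φ₂ cos Δλ = 0.964271,  By = cos φ₂ sin Δλ = 0.013055
φₘ = atan2(sin φ₁ + sin φ₂, √((cos φ₁ + Bx)² + By²)) = -12.49394°
λₘ = λ₁ + atan2(By, cos φ₁ + Bx) = 176.09189°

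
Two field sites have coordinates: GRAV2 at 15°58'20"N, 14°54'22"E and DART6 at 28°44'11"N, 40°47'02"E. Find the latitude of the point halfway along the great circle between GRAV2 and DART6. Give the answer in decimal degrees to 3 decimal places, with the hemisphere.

22.876°N

GRAV2: φ = +15.97222°, λ = +14.90611°
DART6: φ = +28.73639°, λ = +40.78389°
Bx = cos φ₂ cos Δλ = 0.788918,  By = cos φ₂ sin Δλ = 0.382700
φₘ = atan2(sin φ₁ + sin φ₂, √((cos φ₁ + Bx)² + By²)) = 22.87622°
λₘ = λ₁ + atan2(By, cos φ₁ + Bx) = 27.23954°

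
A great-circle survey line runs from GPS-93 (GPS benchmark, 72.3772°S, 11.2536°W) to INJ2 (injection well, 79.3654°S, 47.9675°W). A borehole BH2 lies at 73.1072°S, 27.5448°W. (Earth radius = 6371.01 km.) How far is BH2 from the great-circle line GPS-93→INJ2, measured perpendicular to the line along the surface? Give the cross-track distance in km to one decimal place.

337.1 km

δ₁₃ = central angle GPS-93→BH2 = 0.085037 rad  (haversine)
θ₁₃ = bearing GPS-93→BH2 = 253.684°,  θ₁₂ = bearing GPS-93→INJ2 = 215.172°
dₓₜ = R·arcsin(sin δ₁₃ · sin(θ₁₃ − θ₁₂)) = 6371.01·arcsin(0.08493·sin(38.512°)) = 337.099 km
|dₓₜ| = 337.099 km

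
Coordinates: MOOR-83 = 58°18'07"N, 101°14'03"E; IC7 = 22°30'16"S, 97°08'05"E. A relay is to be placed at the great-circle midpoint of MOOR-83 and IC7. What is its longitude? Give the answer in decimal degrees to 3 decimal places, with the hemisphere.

MOOR-83: φ = +58.30194°, λ = +101.23417°
IC7: φ = -22.50444°, λ = +97.13472°
Bx = cos φ₂ cos Δλ = 0.921486,  By = cos φ₂ sin Δλ = -0.066044
φₘ = atan2(sin φ₁ + sin φ₂, √((cos φ₁ + Bx)² + By²)) = 17.90867°
λₘ = λ₁ + atan2(By, cos φ₁ + Bx) = 98.62076°

98.621°E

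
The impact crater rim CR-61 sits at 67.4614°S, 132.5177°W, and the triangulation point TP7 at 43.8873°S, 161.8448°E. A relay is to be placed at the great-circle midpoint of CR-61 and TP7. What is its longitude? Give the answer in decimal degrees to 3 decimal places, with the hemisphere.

176.486°W

Bx = cos φ₂ cos Δλ = 0.297297,  By = cos φ₂ sin Δλ = -0.656529
φₘ = atan2(sin φ₁ + sin φ₂, √((cos φ₁ + Bx)² + By²)) = -59.67811°
λₘ = λ₁ + atan2(By, cos φ₁ + Bx) = -176.48626°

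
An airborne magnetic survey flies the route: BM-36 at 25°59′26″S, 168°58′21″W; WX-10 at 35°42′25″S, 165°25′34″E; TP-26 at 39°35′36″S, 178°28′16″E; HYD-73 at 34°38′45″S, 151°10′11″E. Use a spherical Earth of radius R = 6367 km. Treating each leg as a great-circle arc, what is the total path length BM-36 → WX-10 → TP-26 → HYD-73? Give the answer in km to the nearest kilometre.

6355 km

BM-36: φ = -25.99056°, λ = -168.97250°
WX-10: φ = -35.70694°, λ = +165.42611°
TP-26: φ = -39.59333°, λ = +178.47111°
HYD-73: φ = -34.64583°, λ = +151.16972°
BM-36→WX-10: c = 0.417770 rad, d = 2659.94 km
WX-10→TP-26: c = 0.192378 rad, d = 1224.87 km
TP-26→HYD-73: c = 0.388030 rad, d = 2470.59 km
Total = 2659.94 + 1224.87 + 2470.59 = 6355.40 km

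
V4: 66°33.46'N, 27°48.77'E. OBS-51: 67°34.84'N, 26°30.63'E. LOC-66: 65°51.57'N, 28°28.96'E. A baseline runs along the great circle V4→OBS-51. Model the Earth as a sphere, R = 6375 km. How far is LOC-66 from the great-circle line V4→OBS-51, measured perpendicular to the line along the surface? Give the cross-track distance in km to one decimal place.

V4: φ = +66.55767°, λ = +27.81283°
OBS-51: φ = +67.58067°, λ = +26.51050°
LOC-66: φ = +65.85950°, λ = +28.48267°
δ₁₃ = central angle V4→LOC-66 = 0.013066 rad  (haversine)
θ₁₃ = bearing V4→LOC-66 = 158.535°,  θ₁₂ = bearing V4→OBS-51 = 334.217°
dₓₜ = R·arcsin(sin δ₁₃ · sin(θ₁₃ − θ₁₂)) = 6375·arcsin(0.01307·sin(-175.682°)) = -6.272 km
|dₓₜ| = 6.272 km

6.3 km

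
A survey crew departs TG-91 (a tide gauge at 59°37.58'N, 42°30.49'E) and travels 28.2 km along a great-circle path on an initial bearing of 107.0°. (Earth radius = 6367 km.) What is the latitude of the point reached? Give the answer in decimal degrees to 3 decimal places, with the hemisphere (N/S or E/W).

TG-91: φ = +59.62633°, λ = +42.50817°
δ = d/R = 28.2/6367 = 0.004429 rad
φ₂ = arcsin(sin φ₁ cos δ + cos φ₁ sin δ cos θ)
   = arcsin(0.86275·0.99999 + 0.50564·0.00443·-0.29237) = 59.55126°
λ₂ = λ₁ + atan2(sin θ sin δ cos φ₁, cos δ − sin φ₁ sin φ₂) = 42.98705°

59.551°N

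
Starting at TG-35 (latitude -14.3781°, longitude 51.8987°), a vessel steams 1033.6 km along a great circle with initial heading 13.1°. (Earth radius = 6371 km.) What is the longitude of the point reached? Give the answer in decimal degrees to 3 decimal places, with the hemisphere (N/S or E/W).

54.006°E

δ = d/R = 1033.6/6371 = 0.162235 rad
φ₂ = arcsin(sin φ₁ cos δ + cos φ₁ sin δ cos θ)
   = arcsin(-0.24832·0.98687 + 0.96868·0.16152·0.97398) = -5.31698°
λ₂ = λ₁ + atan2(sin θ sin δ cos φ₁, cos δ − sin φ₁ sin φ₂) = 54.00582°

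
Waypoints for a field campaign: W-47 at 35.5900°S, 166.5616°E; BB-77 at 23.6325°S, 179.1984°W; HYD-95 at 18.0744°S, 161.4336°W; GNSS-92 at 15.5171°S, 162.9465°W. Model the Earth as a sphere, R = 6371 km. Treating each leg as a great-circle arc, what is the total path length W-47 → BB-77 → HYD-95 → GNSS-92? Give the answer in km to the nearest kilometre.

W-47→BB-77: c = 0.299750 rad, d = 1909.70 km
BB-77→HYD-95: c = 0.305256 rad, d = 1944.79 km
HYD-95→GNSS-92: c = 0.051293 rad, d = 326.79 km
Total = 1909.70 + 1944.79 + 326.79 = 4181.28 km

4181 km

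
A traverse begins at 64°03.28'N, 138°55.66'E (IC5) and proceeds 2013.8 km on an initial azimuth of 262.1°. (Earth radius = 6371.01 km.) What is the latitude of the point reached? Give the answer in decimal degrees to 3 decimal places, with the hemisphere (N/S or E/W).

56.717°N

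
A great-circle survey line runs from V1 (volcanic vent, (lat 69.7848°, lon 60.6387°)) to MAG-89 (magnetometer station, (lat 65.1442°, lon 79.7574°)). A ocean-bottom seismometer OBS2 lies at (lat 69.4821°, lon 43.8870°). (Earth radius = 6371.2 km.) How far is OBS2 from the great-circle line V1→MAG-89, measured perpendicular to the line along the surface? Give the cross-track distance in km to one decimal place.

203.3 km

δ₁₃ = central angle V1→OBS2 = 0.101569 rad  (haversine)
θ₁₃ = bearing V1→OBS2 = 274.908°,  θ₁₂ = bearing V1→MAG-89 = 113.250°
dₓₜ = R·arcsin(sin δ₁₃ · sin(θ₁₃ − θ₁₂)) = 6371.2·arcsin(0.10139·sin(161.658°)) = 203.326 km
|dₓₜ| = 203.326 km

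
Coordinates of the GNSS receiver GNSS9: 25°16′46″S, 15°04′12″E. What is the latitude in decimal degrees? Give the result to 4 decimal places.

25° + 16′/60 + 46″/3600 = 25 + 0.26667 + 0.01278 = 25.2794°

25.2794°S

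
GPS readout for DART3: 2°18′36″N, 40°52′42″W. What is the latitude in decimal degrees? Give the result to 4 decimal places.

2.3100°N

2° + 18′/60 + 36″/3600 = 2 + 0.30000 + 0.01000 = 2.3100°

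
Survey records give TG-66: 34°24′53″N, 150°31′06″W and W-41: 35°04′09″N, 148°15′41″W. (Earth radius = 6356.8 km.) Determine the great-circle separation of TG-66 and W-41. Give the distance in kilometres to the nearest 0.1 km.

TG-66: φ = +34.41472°, λ = -150.51833°
W-41: φ = +35.06917°, λ = -148.26139°
Δφ = 0.6544°,  Δλ = 2.2569°
a = sin²(Δφ/2) + cos φ₁ cos φ₂ sin²(Δλ/2) = 0.000295
c = 2·arcsin(√a) = 0.034324 rad = 1.9666°
d = R·c = 6356.8 × 0.034324 = 218.2 km

218.2 km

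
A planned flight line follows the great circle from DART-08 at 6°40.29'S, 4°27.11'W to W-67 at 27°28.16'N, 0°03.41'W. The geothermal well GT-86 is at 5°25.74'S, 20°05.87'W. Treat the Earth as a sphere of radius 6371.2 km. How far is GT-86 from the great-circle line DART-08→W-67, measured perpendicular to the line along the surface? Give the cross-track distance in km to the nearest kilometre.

1733 km

DART-08: φ = -6.67150°, λ = -4.45183°
W-67: φ = +27.46933°, λ = -0.05683°
GT-86: φ = -5.42900°, λ = -20.09783°
δ₁₃ = central angle DART-08→GT-86 = 0.272403 rad  (haversine)
θ₁₃ = bearing DART-08→GT-86 = 273.708°,  θ₁₂ = bearing DART-08→W-67 = 6.911°
dₓₜ = R·arcsin(sin δ₁₃ · sin(θ₁₃ − θ₁₂)) = 6371.2·arcsin(0.26905·sin(266.796°)) = -1732.751 km
|dₓₜ| = 1732.751 km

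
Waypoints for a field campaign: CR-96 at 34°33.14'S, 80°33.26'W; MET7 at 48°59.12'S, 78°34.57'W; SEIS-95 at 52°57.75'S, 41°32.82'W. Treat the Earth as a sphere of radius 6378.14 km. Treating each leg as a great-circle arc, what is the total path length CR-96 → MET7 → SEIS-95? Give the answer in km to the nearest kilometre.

CR-96: φ = -34.55233°, λ = -80.55433°
MET7: φ = -48.98533°, λ = -78.57617°
SEIS-95: φ = -52.96250°, λ = -41.54700°
CR-96→MET7: c = 0.253192 rad, d = 1614.90 km
MET7→SEIS-95: c = 0.408106 rad, d = 2602.96 km
Total = 1614.90 + 2602.96 = 4217.85 km

4218 km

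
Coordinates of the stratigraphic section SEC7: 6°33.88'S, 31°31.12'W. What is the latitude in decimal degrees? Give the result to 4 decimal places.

6° + 33.88′/60 = 6 + 0.56467 = 6.5647°

6.5647°S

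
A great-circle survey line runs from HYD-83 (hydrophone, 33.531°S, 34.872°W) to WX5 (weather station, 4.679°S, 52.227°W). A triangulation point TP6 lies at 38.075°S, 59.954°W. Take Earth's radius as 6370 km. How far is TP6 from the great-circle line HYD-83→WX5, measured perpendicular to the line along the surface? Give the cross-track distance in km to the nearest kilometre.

2246 km

δ₁₃ = central angle HYD-83→TP6 = 0.362599 rad  (haversine)
θ₁₃ = bearing HYD-83→TP6 = 250.187°,  θ₁₂ = bearing HYD-83→WX5 = 326.982°
dₓₜ = R·arcsin(sin δ₁₃ · sin(θ₁₃ − θ₁₂)) = 6370·arcsin(0.35471·sin(-76.795°)) = -2245.981 km
|dₓₜ| = 2245.981 km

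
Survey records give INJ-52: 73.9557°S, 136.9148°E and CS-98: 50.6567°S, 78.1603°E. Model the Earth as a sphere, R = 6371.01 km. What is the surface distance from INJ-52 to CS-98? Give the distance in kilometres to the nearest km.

3722 km

Δφ = 23.2990°,  Δλ = -58.7545°
a = sin²(Δφ/2) + cos φ₁ cos φ₂ sin²(Δλ/2) = 0.082938
c = 2·arcsin(√a) = 0.584255 rad = 33.4754°
d = R·c = 6371.01 × 0.584255 = 3722.3 km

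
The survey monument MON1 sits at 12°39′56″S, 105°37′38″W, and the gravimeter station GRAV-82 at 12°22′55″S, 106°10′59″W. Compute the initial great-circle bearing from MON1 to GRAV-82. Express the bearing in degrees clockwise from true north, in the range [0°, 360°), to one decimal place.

MON1: φ = -12.66556°, λ = -105.62722°
GRAV-82: φ = -12.38194°, λ = -106.18306°
Δλ = -0.5558°
y = sin Δλ · cos φ₂ = -0.009475
x = cos φ₁ sin φ₂ − sin φ₁ cos φ₂ cos Δλ = 0.004940
θ = atan2(y, x) = -62.4652° → 297.5348° (mod 360°)

297.5°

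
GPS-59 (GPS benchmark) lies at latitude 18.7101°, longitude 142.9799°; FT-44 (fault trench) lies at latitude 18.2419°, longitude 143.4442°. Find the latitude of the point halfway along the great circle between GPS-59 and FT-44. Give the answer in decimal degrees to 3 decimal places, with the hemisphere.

Bx = cos φ₂ cos Δλ = 0.949712,  By = cos φ₂ sin Δλ = 0.007696
φₘ = atan2(sin φ₁ + sin φ₂, √((cos φ₁ + Bx)² + By²)) = 18.47614°
λₘ = λ₁ + atan2(By, cos φ₁ + Bx) = 143.21237°

18.476°N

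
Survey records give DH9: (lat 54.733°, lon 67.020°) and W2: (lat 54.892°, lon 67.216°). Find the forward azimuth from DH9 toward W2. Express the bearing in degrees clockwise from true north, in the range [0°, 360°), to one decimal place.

Δλ = 0.1960°
y = sin Δλ · cos φ₂ = 0.001967
x = cos φ₁ sin φ₂ − sin φ₁ cos φ₂ cos Δλ = 0.002778
θ = atan2(y, x) = 35.3081° → 35.3081° (mod 360°)

35.3°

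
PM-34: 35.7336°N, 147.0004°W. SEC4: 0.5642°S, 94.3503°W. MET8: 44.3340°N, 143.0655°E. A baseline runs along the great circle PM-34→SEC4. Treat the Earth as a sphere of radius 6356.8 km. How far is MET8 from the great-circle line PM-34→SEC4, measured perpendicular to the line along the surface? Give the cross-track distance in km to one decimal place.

δ₁₃ = central angle PM-34→MET8 = 0.918081 rad  (haversine)
θ₁₃ = bearing PM-34→MET8 = 302.252°,  θ₁₂ = bearing PM-34→SEC4 = 114.502°
dₓₜ = R·arcsin(sin δ₁₃ · sin(θ₁₃ − θ₁₂)) = 6356.8·arcsin(0.79444·sin(187.751°)) = -682.383 km
|dₓₜ| = 682.383 km

682.4 km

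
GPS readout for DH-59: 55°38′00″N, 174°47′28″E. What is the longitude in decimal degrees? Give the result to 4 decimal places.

174° + 47′/60 + 28″/3600 = 174 + 0.78333 + 0.00778 = 174.7911°

174.7911°E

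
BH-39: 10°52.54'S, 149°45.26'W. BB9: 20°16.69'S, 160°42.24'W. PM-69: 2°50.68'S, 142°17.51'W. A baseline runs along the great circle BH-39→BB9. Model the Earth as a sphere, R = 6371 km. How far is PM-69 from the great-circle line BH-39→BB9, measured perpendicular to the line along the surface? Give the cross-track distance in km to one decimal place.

78.3 km

BH-39: φ = -10.87567°, λ = -149.75433°
BB9: φ = -20.27817°, λ = -160.70400°
PM-69: φ = -2.84467°, λ = -142.29183°
δ₁₃ = central angle BH-39→PM-69 = 0.190630 rad  (haversine)
θ₁₃ = bearing BH-39→PM-69 = 43.205°,  θ₁₂ = bearing BH-39→BB9 = 226.924°
dₓₜ = R·arcsin(sin δ₁₃ · sin(θ₁₃ − θ₁₂)) = 6371·arcsin(0.18948·sin(-183.720°)) = 78.315 km
|dₓₜ| = 78.315 km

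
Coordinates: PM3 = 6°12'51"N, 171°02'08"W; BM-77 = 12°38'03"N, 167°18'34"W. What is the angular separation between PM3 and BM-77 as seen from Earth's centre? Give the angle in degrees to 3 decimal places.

7.397°

PM3: φ = +6.21417°, λ = -171.03556°
BM-77: φ = +12.63417°, λ = -167.30944°
Δφ = 6.4200°,  Δλ = 3.7261°
a = sin²(Δφ/2) + cos φ₁ cos φ₂ sin²(Δλ/2) = 0.004161
c = 2·arcsin(√a) = 0.129098 rad = 7.3968°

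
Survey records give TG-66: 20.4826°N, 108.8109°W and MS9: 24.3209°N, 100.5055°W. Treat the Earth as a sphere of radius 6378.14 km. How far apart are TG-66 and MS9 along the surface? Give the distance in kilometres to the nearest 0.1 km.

955.3 km

Δφ = 3.8383°,  Δλ = 8.3054°
a = sin²(Δφ/2) + cos φ₁ cos φ₂ sin²(Δλ/2) = 0.005598
c = 2·arcsin(√a) = 0.149779 rad = 8.5817°
d = R·c = 6378.14 × 0.149779 = 955.3 km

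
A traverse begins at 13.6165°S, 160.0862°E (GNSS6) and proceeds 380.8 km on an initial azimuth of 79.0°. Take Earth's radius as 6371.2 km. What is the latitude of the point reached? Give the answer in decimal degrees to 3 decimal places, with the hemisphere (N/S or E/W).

12.940°S

δ = d/R = 380.8/6371.2 = 0.059769 rad
φ₂ = arcsin(sin φ₁ cos δ + cos φ₁ sin δ cos θ)
   = arcsin(-0.23542·0.99821 + 0.97189·0.05973·0.19081) = -12.93963°
λ₂ = λ₁ + atan2(sin θ sin δ cos φ₁, cos δ − sin φ₁ sin φ₂) = 163.53541°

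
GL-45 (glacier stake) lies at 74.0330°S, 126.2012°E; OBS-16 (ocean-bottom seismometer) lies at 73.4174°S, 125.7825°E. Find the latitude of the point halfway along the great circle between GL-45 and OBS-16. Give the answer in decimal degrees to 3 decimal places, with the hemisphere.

73.725°S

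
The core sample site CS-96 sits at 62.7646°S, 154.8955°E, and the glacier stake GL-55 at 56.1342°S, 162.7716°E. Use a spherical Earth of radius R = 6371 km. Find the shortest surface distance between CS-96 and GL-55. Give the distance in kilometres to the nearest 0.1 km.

Δφ = 6.6304°,  Δλ = 7.8761°
a = sin²(Δφ/2) + cos φ₁ cos φ₂ sin²(Δλ/2) = 0.004547
c = 2·arcsin(√a) = 0.134966 rad = 7.7330°
d = R·c = 6371 × 0.134966 = 859.9 km

859.9 km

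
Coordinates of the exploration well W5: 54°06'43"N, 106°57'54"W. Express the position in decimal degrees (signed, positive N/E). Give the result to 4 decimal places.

+54.1119°, -106.9650°

lat: 54.1119° N → +54.1119°
lon: 106.9650° W → -106.9650°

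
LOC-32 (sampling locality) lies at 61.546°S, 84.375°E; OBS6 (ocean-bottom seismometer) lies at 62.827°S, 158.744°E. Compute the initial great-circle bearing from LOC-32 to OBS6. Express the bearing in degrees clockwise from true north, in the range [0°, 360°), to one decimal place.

Δλ = 74.3690°
y = sin Δλ · cos φ₂ = 0.439789
x = cos φ₁ sin φ₂ − sin φ₁ cos φ₂ cos Δλ = -0.315684
θ = atan2(y, x) = 125.6711° → 125.6711° (mod 360°)

125.7°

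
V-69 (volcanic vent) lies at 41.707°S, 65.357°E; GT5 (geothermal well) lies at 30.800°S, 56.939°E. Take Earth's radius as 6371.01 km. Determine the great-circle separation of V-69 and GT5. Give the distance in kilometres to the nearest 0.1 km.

Δφ = 10.9070°,  Δλ = -8.4180°
a = sin²(Δφ/2) + cos φ₁ cos φ₂ sin²(Δλ/2) = 0.012487
c = 2·arcsin(√a) = 0.223954 rad = 12.8316°
d = R·c = 6371.01 × 0.223954 = 1426.8 km

1426.8 km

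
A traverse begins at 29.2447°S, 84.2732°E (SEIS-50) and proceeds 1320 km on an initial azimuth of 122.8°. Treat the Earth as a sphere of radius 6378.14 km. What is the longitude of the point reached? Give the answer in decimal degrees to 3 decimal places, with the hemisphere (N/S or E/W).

δ = d/R = 1320/6378.14 = 0.206957 rad
φ₂ = arcsin(sin φ₁ cos δ + cos φ₁ sin δ cos θ)
   = arcsin(-0.48854·0.97866 + 0.87254·0.20548·-0.54171) = -35.11640°
λ₂ = λ₁ + atan2(sin θ sin δ cos φ₁, cos δ − sin φ₁ sin φ₂) = 96.46326°

96.463°E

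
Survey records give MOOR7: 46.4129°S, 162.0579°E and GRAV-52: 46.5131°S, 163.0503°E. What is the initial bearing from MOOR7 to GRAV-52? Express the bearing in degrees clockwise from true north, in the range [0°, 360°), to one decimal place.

98.7°

Δλ = 0.9924°
y = sin Δλ · cos φ₂ = 0.011919
x = cos φ₁ sin φ₂ − sin φ₁ cos φ₂ cos Δλ = -0.001824
θ = atan2(y, x) = 98.6985° → 98.6985° (mod 360°)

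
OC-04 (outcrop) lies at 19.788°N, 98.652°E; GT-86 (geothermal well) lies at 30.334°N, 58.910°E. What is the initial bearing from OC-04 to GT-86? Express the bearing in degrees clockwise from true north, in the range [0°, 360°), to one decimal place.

294.4°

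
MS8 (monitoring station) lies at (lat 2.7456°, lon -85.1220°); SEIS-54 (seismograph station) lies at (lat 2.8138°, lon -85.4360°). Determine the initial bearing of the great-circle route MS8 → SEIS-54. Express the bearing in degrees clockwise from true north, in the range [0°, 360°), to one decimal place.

Δλ = -0.3140°
y = sin Δλ · cos φ₂ = -0.005474
x = cos φ₁ sin φ₂ − sin φ₁ cos φ₂ cos Δλ = 0.001191
θ = atan2(y, x) = -77.7243° → 282.2757° (mod 360°)

282.3°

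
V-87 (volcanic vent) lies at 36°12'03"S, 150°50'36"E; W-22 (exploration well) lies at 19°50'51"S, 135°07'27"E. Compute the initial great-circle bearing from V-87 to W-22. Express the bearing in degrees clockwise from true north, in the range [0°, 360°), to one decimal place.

V-87: φ = -36.20083°, λ = +150.84333°
W-22: φ = -19.84750°, λ = +135.12417°
Δλ = -15.7192°
y = sin Δλ · cos φ₂ = -0.254830
x = cos φ₁ sin φ₂ − sin φ₁ cos φ₂ cos Δλ = 0.260784
θ = atan2(y, x) = -44.3384° → 315.6616° (mod 360°)

315.7°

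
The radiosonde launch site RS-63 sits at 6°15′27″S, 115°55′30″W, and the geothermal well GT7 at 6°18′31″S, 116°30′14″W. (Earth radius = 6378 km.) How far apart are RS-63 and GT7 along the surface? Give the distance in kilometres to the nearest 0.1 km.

64.3 km

RS-63: φ = -6.25750°, λ = -115.92500°
GT7: φ = -6.30861°, λ = -116.50389°
Δφ = -0.0511°,  Δλ = -0.5789°
a = sin²(Δφ/2) + cos φ₁ cos φ₂ sin²(Δλ/2) = 0.000025
c = 2·arcsin(√a) = 0.010082 rad = 0.5777°
d = R·c = 6378 × 0.010082 = 64.3 km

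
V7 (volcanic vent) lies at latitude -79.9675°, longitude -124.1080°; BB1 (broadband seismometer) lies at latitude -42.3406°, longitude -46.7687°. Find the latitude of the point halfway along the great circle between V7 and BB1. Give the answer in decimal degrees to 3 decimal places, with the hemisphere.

Bx = cos φ₂ cos Δλ = 0.162006,  By = cos φ₂ sin Δλ = 0.721182
φₘ = atan2(sin φ₁ + sin φ₂, √((cos φ₁ + Bx)² + By²)) = -64.36618°
λₘ = λ₁ + atan2(By, cos φ₁ + Bx) = -59.10277°

64.366°S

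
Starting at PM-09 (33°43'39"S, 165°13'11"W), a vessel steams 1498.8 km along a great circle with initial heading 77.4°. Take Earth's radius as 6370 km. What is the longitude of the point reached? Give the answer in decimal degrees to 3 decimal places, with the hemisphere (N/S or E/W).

150.013°W

PM-09: φ = -33.72750°, λ = -165.21972°
δ = d/R = 1498.8/6370 = 0.235290 rad
φ₂ = arcsin(sin φ₁ cos δ + cos φ₁ sin δ cos θ)
   = arcsin(-0.55524·0.97245 + 0.83169·0.23313·0.21814) = -29.84462°
λ₂ = λ₁ + atan2(sin θ sin δ cos φ₁, cos δ − sin φ₁ sin φ₂) = -150.01330°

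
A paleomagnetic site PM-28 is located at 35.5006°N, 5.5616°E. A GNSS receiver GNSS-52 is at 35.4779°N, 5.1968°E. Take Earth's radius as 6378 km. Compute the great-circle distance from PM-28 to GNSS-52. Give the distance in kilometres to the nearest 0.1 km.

Δφ = -0.0227°,  Δλ = -0.3648°
a = sin²(Δφ/2) + cos φ₁ cos φ₂ sin²(Δλ/2) = 0.000007
c = 2·arcsin(√a) = 0.005199 rad = 0.2979°
d = R·c = 6378 × 0.005199 = 33.2 km

33.2 km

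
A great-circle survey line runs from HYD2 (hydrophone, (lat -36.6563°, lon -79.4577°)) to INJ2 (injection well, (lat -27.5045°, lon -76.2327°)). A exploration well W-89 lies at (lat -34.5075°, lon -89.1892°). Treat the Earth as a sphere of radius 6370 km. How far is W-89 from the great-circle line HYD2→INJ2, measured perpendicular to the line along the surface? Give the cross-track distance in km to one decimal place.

907.5 km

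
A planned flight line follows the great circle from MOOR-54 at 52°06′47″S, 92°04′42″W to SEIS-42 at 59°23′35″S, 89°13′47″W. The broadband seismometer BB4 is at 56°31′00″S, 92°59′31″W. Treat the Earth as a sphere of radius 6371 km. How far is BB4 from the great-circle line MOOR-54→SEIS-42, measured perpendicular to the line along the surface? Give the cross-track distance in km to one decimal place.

150.5 km

MOOR-54: φ = -52.11306°, λ = -92.07833°
SEIS-42: φ = -59.39306°, λ = -89.22972°
BB4: φ = -56.51667°, λ = -92.99194°
δ₁₃ = central angle MOOR-54→BB4 = 0.077416 rad  (haversine)
θ₁₃ = bearing MOOR-54→BB4 = 186.531°,  θ₁₂ = bearing MOOR-54→SEIS-42 = 168.751°
dₓₜ = R·arcsin(sin δ₁₃ · sin(θ₁₃ − θ₁₂)) = 6371·arcsin(0.07734·sin(17.780°)) = 150.478 km
|dₓₜ| = 150.478 km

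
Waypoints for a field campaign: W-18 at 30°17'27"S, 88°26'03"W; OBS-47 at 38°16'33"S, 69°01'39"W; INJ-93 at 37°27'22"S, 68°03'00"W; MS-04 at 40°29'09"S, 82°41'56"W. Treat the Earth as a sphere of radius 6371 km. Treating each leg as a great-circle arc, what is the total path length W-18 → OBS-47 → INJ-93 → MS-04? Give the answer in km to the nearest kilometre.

3420 km

W-18: φ = -30.29083°, λ = -88.43417°
OBS-47: φ = -38.27583°, λ = -69.02750°
INJ-93: φ = -37.45611°, λ = -68.05000°
MS-04: φ = -40.48583°, λ = -82.69889°
W-18→OBS-47: c = 0.311773 rad, d = 1986.31 km
OBS-47→INJ-93: c = 0.019649 rad, d = 125.18 km
INJ-93→MS-04: c = 0.205415 rad, d = 1308.70 km
Total = 1986.31 + 125.18 + 1308.70 = 3420.19 km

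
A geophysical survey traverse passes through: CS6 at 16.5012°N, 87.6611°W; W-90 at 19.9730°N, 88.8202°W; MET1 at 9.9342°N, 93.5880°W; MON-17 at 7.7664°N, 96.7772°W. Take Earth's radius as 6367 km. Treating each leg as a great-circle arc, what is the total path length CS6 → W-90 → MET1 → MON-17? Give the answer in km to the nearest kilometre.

CS6→W-90: c = 0.063566 rad, d = 404.73 km
W-90→MET1: c = 0.192722 rad, d = 1227.06 km
MET1→MON-17: c = 0.066753 rad, d = 425.02 km
Total = 404.73 + 1227.06 + 425.02 = 2056.81 km

2057 km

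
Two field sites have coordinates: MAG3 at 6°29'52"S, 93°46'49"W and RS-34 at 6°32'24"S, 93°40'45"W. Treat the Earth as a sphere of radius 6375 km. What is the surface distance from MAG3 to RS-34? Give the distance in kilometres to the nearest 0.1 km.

12.1 km

MAG3: φ = -6.49778°, λ = -93.78028°
RS-34: φ = -6.54000°, λ = -93.67917°
Δφ = -0.0422°,  Δλ = 0.1011°
a = sin²(Δφ/2) + cos φ₁ cos φ₂ sin²(Δλ/2) = 0.000001
c = 2·arcsin(√a) = 0.001902 rad = 0.1090°
d = R·c = 6375 × 0.001902 = 12.1 km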